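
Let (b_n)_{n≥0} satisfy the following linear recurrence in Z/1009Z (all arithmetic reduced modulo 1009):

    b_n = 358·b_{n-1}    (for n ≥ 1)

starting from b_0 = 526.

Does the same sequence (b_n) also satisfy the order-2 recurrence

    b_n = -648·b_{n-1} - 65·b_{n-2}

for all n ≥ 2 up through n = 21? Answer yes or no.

yes

Terms b_0..b_21: 526, 634, 956, 197, 905, 101, 843, 103, 550, 145, 451, 18, 390, 378, 118, 875, 460, 213, 579, 437, 51, 96
n=2: candidate gives 956, actual b_2 = 956 ✓
n=3: candidate gives 197, actual b_3 = 197 ✓
n=4: candidate gives 905, actual b_4 = 905 ✓
n=5: candidate gives 101, actual b_5 = 101 ✓
n=6: candidate gives 843, actual b_6 = 843 ✓
n=7: candidate gives 103, actual b_7 = 103 ✓
n=8: candidate gives 550, actual b_8 = 550 ✓
n=9: candidate gives 145, actual b_9 = 145 ✓
n=10: candidate gives 451, actual b_10 = 451 ✓
n=11: candidate gives 18, actual b_11 = 18 ✓
n=12: candidate gives 390, actual b_12 = 390 ✓
n=13: candidate gives 378, actual b_13 = 378 ✓
n=14: candidate gives 118, actual b_14 = 118 ✓
n=15: candidate gives 875, actual b_15 = 875 ✓
n=16: candidate gives 460, actual b_16 = 460 ✓
n=17: candidate gives 213, actual b_17 = 213 ✓
n=18: candidate gives 579, actual b_18 = 579 ✓
n=19: candidate gives 437, actual b_19 = 437 ✓
n=20: candidate gives 51, actual b_20 = 51 ✓
n=21: candidate gives 96, actual b_21 = 96 ✓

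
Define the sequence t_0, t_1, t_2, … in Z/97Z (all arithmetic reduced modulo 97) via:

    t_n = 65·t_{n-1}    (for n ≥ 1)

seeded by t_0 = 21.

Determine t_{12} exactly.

74

t_1 = 65·21 = 7
t_2 = 65·7 = 67
t_3 = 65·67 = 87
t_4 = 65·87 = 29
t_5 = 65·29 = 42
t_6 = 65·42 = 14
t_7 = 65·14 = 37
t_8 = 65·37 = 77
t_9 = 65·77 = 58
t_10 = 65·58 = 84
t_11 = 65·84 = 28
t_12 = 65·28 = 74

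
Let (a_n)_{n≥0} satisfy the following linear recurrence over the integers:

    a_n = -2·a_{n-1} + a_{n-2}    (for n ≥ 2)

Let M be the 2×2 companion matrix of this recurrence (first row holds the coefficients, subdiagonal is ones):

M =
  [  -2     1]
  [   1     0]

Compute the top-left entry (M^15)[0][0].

-470832

(M^15)[0][0] is the top entry after applying M 15 times to the unit state (1, 0). Equivalently it is h_{16} for the auxiliary sequence (h_n) obeying the same recurrence with h_1 = 1 and h_i = 0 for 0 ≤ i < 1:
h_2 = -2·1 + 1·0 = -2
h_3 = -2·-2 + 1·1 = 5
h_4 = -2·5 + 1·-2 = -12
h_5 = -2·-12 + 1·5 = 29
h_6 = -2·29 + 1·-12 = -70
h_7 = -2·-70 + 1·29 = 169
h_8 = -2·169 + 1·-70 = -408
h_9 = -2·-408 + 1·169 = 985
h_10 = -2·985 + 1·-408 = -2378
h_11 = -2·-2378 + 1·985 = 5741
h_12 = -2·5741 + 1·-2378 = -13860
h_13 = -2·-13860 + 1·5741 = 33461
h_14 = -2·33461 + 1·-13860 = -80782
h_15 = -2·-80782 + 1·33461 = 195025
h_16 = -2·195025 + 1·-80782 = -470832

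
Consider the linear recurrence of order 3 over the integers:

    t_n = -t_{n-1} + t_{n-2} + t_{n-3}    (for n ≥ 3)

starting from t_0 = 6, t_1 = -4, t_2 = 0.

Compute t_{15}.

t_3 = -1·0 + 1·-4 + 1·6 = 2
t_4 = -1·2 + 1·0 + 1·-4 = -6
t_5 = -1·-6 + 1·2 + 1·0 = 8
t_6 = -1·8 + 1·-6 + 1·2 = -12
t_7 = -1·-12 + 1·8 + 1·-6 = 14
t_8 = -1·14 + 1·-12 + 1·8 = -18
t_9 = -1·-18 + 1·14 + 1·-12 = 20
t_10 = -1·20 + 1·-18 + 1·14 = -24
t_11 = -1·-24 + 1·20 + 1·-18 = 26
t_12 = -1·26 + 1·-24 + 1·20 = -30
t_13 = -1·-30 + 1·26 + 1·-24 = 32
t_14 = -1·32 + 1·-30 + 1·26 = -36
t_15 = -1·-36 + 1·32 + 1·-30 = 38

38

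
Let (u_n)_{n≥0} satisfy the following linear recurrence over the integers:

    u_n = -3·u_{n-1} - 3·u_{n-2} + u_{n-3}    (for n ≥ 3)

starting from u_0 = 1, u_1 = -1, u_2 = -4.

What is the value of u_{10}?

1916

u_3 = -3·-4 + -3·-1 + 1·1 = 16
u_4 = -3·16 + -3·-4 + 1·-1 = -37
u_5 = -3·-37 + -3·16 + 1·-4 = 59
u_6 = -3·59 + -3·-37 + 1·16 = -50
u_7 = -3·-50 + -3·59 + 1·-37 = -64
u_8 = -3·-64 + -3·-50 + 1·59 = 401
u_9 = -3·401 + -3·-64 + 1·-50 = -1061
u_10 = -3·-1061 + -3·401 + 1·-64 = 1916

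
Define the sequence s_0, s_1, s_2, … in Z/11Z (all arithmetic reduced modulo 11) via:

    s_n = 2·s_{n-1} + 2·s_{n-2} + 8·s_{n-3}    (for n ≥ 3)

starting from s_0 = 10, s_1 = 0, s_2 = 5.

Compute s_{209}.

0

s_3 = 2·5 + 2·0 + 8·10 = 2
s_4 = 2·2 + 2·5 + 8·0 = 3
s_5 = 2·3 + 2·2 + 8·5 = 6
s_6 = 2·6 + 2·3 + 8·2 = 1
s_7 = 2·1 + 2·6 + 8·3 = 5
s_8 = 2·5 + 2·1 + 8·6 = 5
Continuing the recurrence:
  s_9 = 6;  s_10 = 7;  s_11 = 0;  s_12 = 7;  s_13 = 4;  s_14 = 0
  s_15 = 9;  s_16 = 6;  s_17 = 8;  s_18 = 1;  s_19 = 0;  s_20 = 0
  s_21 = 8;  s_22 = 5;  s_23 = 4;  s_24 = 5;  s_25 = 3;  s_26 = 4
  s_27 = 10;  s_28 = 8;  s_29 = 2;  s_30 = 1;  s_31 = 4;  s_32 = 4
  s_33 = 2;  s_34 = 0;  s_35 = 3;  s_36 = 0;  s_37 = 6;  s_38 = 3
  s_39 = 7;  s_40 = 2;  s_41 = 9;  s_42 = 1;  s_43 = 3;  s_44 = 3
  s_45 = 9;  s_46 = 4;  s_47 = 6;  s_48 = 4;  s_49 = 8;  s_50 = 6
  s_51 = 5;  s_52 = 9;  s_53 = 10;  s_54 = 1;  s_55 = 6;  s_56 = 6
  s_57 = 10;  s_58 = 3;  s_59 = 8;  s_60 = 3;  s_61 = 2;  s_62 = 8
  s_63 = 0;  s_64 = 10;  s_65 = 7;  s_66 = 1;  s_67 = 8;  s_68 = 8
  s_69 = 7;  s_70 = 6;  s_71 = 2;  s_72 = 6;  s_73 = 9;  s_74 = 2
  s_75 = 4;  s_76 = 7;  s_77 = 5;  s_78 = 1;  s_79 = 2;  s_80 = 2
  s_81 = 5;  s_82 = 8;  s_83 = 9;  s_84 = 8;  s_85 = 10;  s_86 = 9
  s_87 = 3;  s_88 = 5;  s_89 = 0;  s_90 = 1;  s_91 = 9;  s_92 = 9
  s_93 = 0;  s_94 = 2;  s_95 = 10;  s_96 = 2;  s_97 = 7;  s_98 = 10
  s_99 = 6;  s_100 = 0;  s_101 = 4;  s_102 = 1;  s_103 = 10;  s_104 = 10
  s_105 = 4;  s_106 = 9;  s_107 = 7;  s_108 = 9;  s_109 = 5;  s_110 = 7
  s_111 = 8;  s_112 = 4;  s_113 = 3;  s_114 = 1;  s_115 = 7;  s_116 = 7
  s_117 = 3;  s_118 = 10;  s_119 = 5;  s_120 = 10;  s_121 = 0;  s_122 = 5
  s_123 = 2;  s_124 = 3;  s_125 = 6;  s_126 = 1;  s_127 = 5;  s_128 = 5
  s_129 = 6;  s_130 = 7;  s_131 = 0;  s_132 = 7;  s_133 = 4;  s_134 = 0
  s_135 = 9;  s_136 = 6;  s_137 = 8;  s_138 = 1;  s_139 = 0;  s_140 = 0
  s_141 = 8;  s_142 = 5;  s_143 = 4;  s_144 = 5;  s_145 = 3;  s_146 = 4
  s_147 = 10;  s_148 = 8;  s_149 = 2;  s_150 = 1;  s_151 = 4;  s_152 = 4
  s_153 = 2;  s_154 = 0;  s_155 = 3;  s_156 = 0;  s_157 = 6;  s_158 = 3
  s_159 = 7;  s_160 = 2;  s_161 = 9;  s_162 = 1;  s_163 = 3;  s_164 = 3
  s_165 = 9;  s_166 = 4;  s_167 = 6;  s_168 = 4;  s_169 = 8;  s_170 = 6
  s_171 = 5;  s_172 = 9;  s_173 = 10;  s_174 = 1;  s_175 = 6;  s_176 = 6
  s_177 = 10;  s_178 = 3;  s_179 = 8;  s_180 = 3;  s_181 = 2;  s_182 = 8
  s_183 = 0;  s_184 = 10;  s_185 = 7;  s_186 = 1;  s_187 = 8;  s_188 = 8
  s_189 = 7;  s_190 = 6;  s_191 = 2;  s_192 = 6;  s_193 = 9;  s_194 = 2
  s_195 = 4;  s_196 = 7;  s_197 = 5;  s_198 = 1;  s_199 = 2;  s_200 = 2
  s_201 = 5;  s_202 = 8;  s_203 = 9;  s_204 = 8;  s_205 = 10;  s_206 = 9
  s_207 = 3
s_208 = 2·3 + 2·9 + 8·10 = 5
s_209 = 2·5 + 2·3 + 8·9 = 0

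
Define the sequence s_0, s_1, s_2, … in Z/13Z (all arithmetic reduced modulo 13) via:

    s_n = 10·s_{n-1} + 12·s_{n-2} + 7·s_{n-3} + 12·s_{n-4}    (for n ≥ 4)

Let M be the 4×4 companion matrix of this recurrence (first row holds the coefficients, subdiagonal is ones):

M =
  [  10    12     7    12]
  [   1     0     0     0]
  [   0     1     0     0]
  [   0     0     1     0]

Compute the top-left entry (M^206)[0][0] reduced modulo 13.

(M^206)[0][0] is the top entry after applying M 206 times to the unit state (1, 0, 0, 0). Equivalently it is h_{209} for the auxiliary sequence (h_n) obeying the same recurrence with h_3 = 1 and h_i = 0 for 0 ≤ i < 3:
h_4 = 10·1 + 12·0 + 7·0 + 12·0 = 10
h_5 = 10·10 + 12·1 + 7·0 + 12·0 = 8
h_6 = 10·8 + 12·10 + 7·1 + 12·0 = 12
h_7 = 10·12 + 12·8 + 7·10 + 12·1 = 12
h_8 = 10·12 + 12·12 + 7·8 + 12·10 = 11
h_9 = 10·11 + 12·12 + 7·12 + 12·8 = 5
Continuing the recurrence:
  h_10 = 7;  h_11 = 0;  h_12 = 4;  h_13 = 6;  h_14 = 10;  h_15 = 5
  h_16 = 0;  h_17 = 7;  h_18 = 4;  h_19 = 2;  h_20 = 0;  h_21 = 6
  h_22 = 5;  h_23 = 3;  h_24 = 2;  h_25 = 7;  h_26 = 6;  h_27 = 12
  h_28 = 5;  h_29 = 8;  h_30 = 10;  h_31 = 11;  h_32 = 8;  h_33 = 1
  h_34 = 4;  h_35 = 6;  h_36 = 3;  h_37 = 12;  h_38 = 12;  h_39 = 6
  h_40 = 12;  h_41 = 4;  h_42 = 6;  h_43 = 4;  h_44 = 11;  h_45 = 1
  h_46 = 8;  h_47 = 9;  h_48 = 0;  h_49 = 7;  h_50 = 8;  h_51 = 12
  h_52 = 5;  h_53 = 9;  h_54 = 5;  h_55 = 12;  h_56 = 4;  h_57 = 2
  h_58 = 4;  h_59 = 2;  h_60 = 0;  h_61 = 11;  h_62 = 3;  h_63 = 4
  h_64 = 10;  h_65 = 2;  h_66 = 9;  h_67 = 11;  h_68 = 1;  h_69 = 8
  h_70 = 4;  h_71 = 2;  h_72 = 6;  h_73 = 0;  h_74 = 4;  h_75 = 2
  h_76 = 10;  h_77 = 9;  h_78 = 12;  h_79 = 10;  h_80 = 11;  h_81 = 6
  h_82 = 3;  h_83 = 0;  h_84 = 2;  h_85 = 9;  h_86 = 7;  h_87 = 10
  h_88 = 11;  h_89 = 10;  h_90 = 9;  h_91 = 4;  h_92 = 12;  h_93 = 0
  h_94 = 7;  h_95 = 7;  h_96 = 12;  h_97 = 6;  h_98 = 12;  h_99 = 9
  h_100 = 4;  h_101 = 5;  h_102 = 6;  h_103 = 9;  h_104 = 11;  h_105 = 8
  h_106 = 9;  h_107 = 7;  h_108 = 2;  h_109 = 3;  h_110 = 3;  h_111 = 8
  h_112 = 5;  h_113 = 8;  h_114 = 11;  h_115 = 12;  h_116 = 4;  h_117 = 6
  h_118 = 12;  h_119 = 0;  h_120 = 0;  h_121 = 0;  h_122 = 1;  h_123 = 10
  h_124 = 8;  h_125 = 12;  h_126 = 12;  h_127 = 11;  h_128 = 5;  h_129 = 7
  h_130 = 0;  h_131 = 4;  h_132 = 6;  h_133 = 10;  h_134 = 5;  h_135 = 0
  h_136 = 7;  h_137 = 4;  h_138 = 2;  h_139 = 0;  h_140 = 6;  h_141 = 5
  h_142 = 3;  h_143 = 2;  h_144 = 7;  h_145 = 6;  h_146 = 12;  h_147 = 5
  h_148 = 8;  h_149 = 10;  h_150 = 11;  h_151 = 8;  h_152 = 1;  h_153 = 4
  h_154 = 6;  h_155 = 3;  h_156 = 12;  h_157 = 12;  h_158 = 6;  h_159 = 12
  h_160 = 4;  h_161 = 6;  h_162 = 4;  h_163 = 11;  h_164 = 1;  h_165 = 8
  h_166 = 9;  h_167 = 0;  h_168 = 7;  h_169 = 8;  h_170 = 12;  h_171 = 5
  h_172 = 9;  h_173 = 5;  h_174 = 12;  h_175 = 4;  h_176 = 2;  h_177 = 4
  h_178 = 2;  h_179 = 0;  h_180 = 11;  h_181 = 3;  h_182 = 4;  h_183 = 10
  h_184 = 2;  h_185 = 9;  h_186 = 11;  h_187 = 1;  h_188 = 8;  h_189 = 4
  h_190 = 2;  h_191 = 6;  h_192 = 0;  h_193 = 4;  h_194 = 2;  h_195 = 10
  h_196 = 9;  h_197 = 12;  h_198 = 10;  h_199 = 11;  h_200 = 6;  h_201 = 3
  h_202 = 0;  h_203 = 2;  h_204 = 9;  h_205 = 7;  h_206 = 10;  h_207 = 11
h_208 = 10·11 + 12·10 + 7·7 + 12·9 = 10
h_209 = 10·10 + 12·11 + 7·10 + 12·7 = 9

9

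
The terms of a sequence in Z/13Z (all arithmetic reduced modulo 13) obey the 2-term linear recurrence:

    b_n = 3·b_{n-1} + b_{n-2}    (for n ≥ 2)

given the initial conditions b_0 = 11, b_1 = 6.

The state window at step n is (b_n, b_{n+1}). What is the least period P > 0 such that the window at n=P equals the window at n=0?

52

n=0: window = (11, 6)
n=1: window = (6, 3)
n=2: window = (3, 2)
n=3: window = (2, 9)
n=4: window = (9, 3)
n=5: window = (3, 5)
n=6: window = (5, 5)
n=7: window = (5, 7)
n=8: window = (7, 0)
n=9: window = (0, 7)
n=10: window = (7, 8)
n=11: window = (8, 5)
n=12: window = (5, 10)
n=13: window = (10, 9)
n=14: window = (9, 11)
n=15: window = (11, 3)
n=16: window = (3, 7)
n=17: window = (7, 11)
n=18: window = (11, 1)
n=19: window = (1, 1)
n=20: window = (1, 4)
n=21: window = (4, 0)
n=22: window = (0, 4)
n=23: window = (4, 12)
n=24: window = (12, 1)
n=25: window = (1, 2)
n=26: window = (2, 7)
n=27: window = (7, 10)
n=28: window = (10, 11)
n=29: window = (11, 4)
n=30: window = (4, 10)
n=31: window = (10, 8)
n=32: window = (8, 8)
n=33: window = (8, 6)
n=34: window = (6, 0)
n=35: window = (0, 6)
n=36: window = (6, 5)
n=37: window = (5, 8)
n=38: window = (8, 3)
n=39: window = (3, 4)
n=40: window = (4, 2)
…
n=50: window = (1, 12)
n=51: window = (12, 11)
n=52: window = (11, 6)
window at n=52 equals window at n=0 → period = 52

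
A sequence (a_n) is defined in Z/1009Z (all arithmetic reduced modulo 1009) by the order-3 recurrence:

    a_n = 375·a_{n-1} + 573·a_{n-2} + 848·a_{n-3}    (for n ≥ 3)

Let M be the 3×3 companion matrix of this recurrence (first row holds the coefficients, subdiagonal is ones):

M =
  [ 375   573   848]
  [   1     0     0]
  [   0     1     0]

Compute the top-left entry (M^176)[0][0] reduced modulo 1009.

(M^176)[0][0] is the top entry after applying M 176 times to the unit state (1, 0, 0). Equivalently it is h_{178} for the auxiliary sequence (h_n) obeying the same recurrence with h_2 = 1 and h_i = 0 for 0 ≤ i < 2:
h_3 = 375·1 + 573·0 + 848·0 = 375
h_4 = 375·375 + 573·1 + 848·0 = 947
h_5 = 375·947 + 573·375 + 848·1 = 763
h_6 = 375·763 + 573·947 + 848·375 = 532
h_7 = 375·532 + 573·763 + 848·947 = 921
h_8 = 375·921 + 573·532 + 848·763 = 670
Continuing the recurrence:
  h_9 = 148;  h_10 = 537;  h_11 = 725;  h_12 = 798;  h_13 = 620;  h_14 = 926
  h_15 = 920;  h_16 = 866;  h_17 = 560;  h_18 = 121;  h_19 = 813;  h_20 = 519
  h_21 = 278;  h_22 = 332;  h_23 = 453;  h_24 = 545;  h_25 = 838;  h_26 = 670
  h_27 = 946;  h_28 = 360;  h_29 = 112;  h_30 = 119;  h_31 = 391;  h_32 = 25
  h_33 = 351;  h_34 = 261;  h_35 = 345;  h_36 = 437;  h_37 = 695;  h_38 = 422
  h_39 = 799;  h_40 = 711;  h_41 = 660;  h_42 = 575;  h_43 = 59;  h_44 = 153
  h_45 = 625;  h_46 = 764;  h_47 = 466;  h_48 = 334;  h_49 = 870;  h_50 = 664
  h_51 = 553;  h_52 = 790;  h_53 = 706;  h_54 = 789;  h_55 = 111;  h_56 = 672
  h_57 = 900;  h_58 = 403;  h_59 = 656;  h_60 = 58;  h_61 = 794;  h_62 = 361
  h_63 = 824;  h_64 = 563;  h_65 = 585;  h_66 = 665;  h_67 = 536;  h_68 = 513
  h_69 = 946;  h_70 = 390;  h_71 = 315;  h_72 = 606;  h_73 = 886;  h_74 = 166
  h_75 = 150;  h_76 = 650;  h_77 = 274;  h_78 = 27;  h_79 = 928;  h_80 = 513
  h_81 = 355;  h_82 = 191;  h_83 = 737;  h_84 = 738;  h_85 = 342;  h_86 = 615
  h_87 = 28;  h_88 = 88;  h_89 = 479;  h_90 = 534;  h_91 = 445;  h_92 = 210
  h_93 = 556;  h_94 = 899;  h_95 = 359;  h_96 = 241;  h_97 = 1002;  h_98 = 985
  h_99 = 656;  h_100 = 296;  h_101 = 378;  h_102 = 915;  h_103 = 500;  h_104 = 132
  h_105 = 2;  h_106 = 931;  h_107 = 85;  h_108 = 985;  h_109 = 804;  h_110 = 624
  h_111 = 328;  h_112 = 985;  h_113 = 787;  h_114 = 531;  h_115 = 108;  h_116 = 112
  h_117 = 231;  h_118 = 225;  h_119 = 942;  h_120 = 15;  h_121 = 630;  h_122 = 355
  h_123 = 317;  h_124 = 898;  h_125 = 123;  h_126 = 97;  h_127 = 618;  h_128 = 143
  h_129 = 630;  h_130 = 747;  h_131 = 584;  h_132 = 741;  h_133 = 857;  h_134 = 130
  h_135 = 766;  h_136 = 774;  h_137 = 929;  h_138 = 593;  h_139 = 462;  h_140 = 230
  h_141 = 226;  h_142 = 898;  h_143 = 393;  h_144 = 972;  h_145 = 142;  h_146 = 55
  h_147 = 994;  h_148 = 1;  h_149 = 78;  h_150 = 959;  h_151 = 558;  h_152 = 548
  h_153 = 532;  h_154 = 895;  h_155 = 310;  h_156 = 591;  h_157 = 892;  h_158 = 680
  h_159 = 989;  h_160 = 404;  h_161 = 290;  h_162 = 402;  h_163 = 635;  h_164 = 19
  h_165 = 531;  h_166 = 823;  h_167 = 393;  h_168 = 711;  h_169 = 107;  h_170 = 835
  h_171 = 652;  h_172 = 437;  h_173 = 445;  h_174 = 523;  h_175 = 360;  h_176 = 803
h_177 = 375·803 + 573·360 + 848·523 = 431
h_178 = 375·431 + 573·803 + 848·360 = 762

762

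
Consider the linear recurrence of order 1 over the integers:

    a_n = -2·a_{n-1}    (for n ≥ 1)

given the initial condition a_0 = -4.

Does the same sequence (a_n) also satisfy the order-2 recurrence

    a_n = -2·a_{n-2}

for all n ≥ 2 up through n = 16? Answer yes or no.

Terms a_0..a_16: -4, 8, -16, 32, -64, 128, -256, 512, -1024, 2048, -4096, 8192, -16384, 32768, -65536, 131072, -262144
n=2: candidate gives 8, actual a_2 = -16 ✗

no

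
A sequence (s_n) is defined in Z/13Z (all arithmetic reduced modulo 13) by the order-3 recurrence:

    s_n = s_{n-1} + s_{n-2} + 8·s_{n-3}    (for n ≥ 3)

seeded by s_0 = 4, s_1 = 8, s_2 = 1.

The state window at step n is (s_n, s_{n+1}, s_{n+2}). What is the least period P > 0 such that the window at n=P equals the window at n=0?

n=0: window = (4, 8, 1)
n=1: window = (8, 1, 2)
n=2: window = (1, 2, 2)
n=3: window = (2, 2, 12)
n=4: window = (2, 12, 4)
n=5: window = (12, 4, 6)
n=6: window = (4, 6, 2)
n=7: window = (6, 2, 1)
n=8: window = (2, 1, 12)
n=9: window = (1, 12, 3)
n=10: window = (12, 3, 10)
n=11: window = (3, 10, 5)
n=12: window = (10, 5, 0)
n=13: window = (5, 0, 7)
n=14: window = (0, 7, 8)
n=15: window = (7, 8, 2)
n=16: window = (8, 2, 1)
n=17: window = (2, 1, 2)
n=18: window = (1, 2, 6)
n=19: window = (2, 6, 3)
n=20: window = (6, 3, 12)
n=21: window = (3, 12, 11)
n=22: window = (12, 11, 8)
n=23: window = (11, 8, 11)
n=24: window = (8, 11, 3)
n=25: window = (11, 3, 0)
n=26: window = (3, 0, 0)
n=27: window = (0, 0, 11)
n=28: window = (0, 11, 11)
n=29: window = (11, 11, 9)
n=30: window = (11, 9, 4)
n=31: window = (9, 4, 10)
n=32: window = (4, 10, 8)
n=33: window = (10, 8, 11)
n=34: window = (8, 11, 8)
n=35: window = (11, 8, 5)
n=36: window = (8, 5, 10)
n=37: window = (5, 10, 1)
n=38: window = (10, 1, 12)
n=39: window = (1, 12, 2)
n=40: window = (12, 2, 9)
…
n=730: window = (9, 10, 4)
n=731: window = (10, 4, 8)
n=732: window = (4, 8, 1)
window at n=732 equals window at n=0 → period = 732

732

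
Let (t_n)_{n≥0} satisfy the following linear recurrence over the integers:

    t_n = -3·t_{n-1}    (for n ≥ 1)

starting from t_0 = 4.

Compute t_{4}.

324

t_1 = -3·4 = -12
t_2 = -3·-12 = 36
t_3 = -3·36 = -108
t_4 = -3·-108 = 324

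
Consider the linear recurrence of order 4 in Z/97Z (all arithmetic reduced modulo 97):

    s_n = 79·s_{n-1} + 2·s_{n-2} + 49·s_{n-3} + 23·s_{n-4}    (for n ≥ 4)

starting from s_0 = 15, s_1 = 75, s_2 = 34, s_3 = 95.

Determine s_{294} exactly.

2

s_4 = 79·95 + 2·34 + 49·75 + 23·15 = 50
s_5 = 79·50 + 2·95 + 49·34 + 23·75 = 62
s_6 = 79·62 + 2·50 + 49·95 + 23·34 = 56
s_7 = 79·56 + 2·62 + 49·50 + 23·95 = 65
s_8 = 79·65 + 2·56 + 49·62 + 23·50 = 26
s_9 = 79·26 + 2·65 + 49·56 + 23·62 = 49
Continuing the recurrence:
  s_10 = 54;  s_11 = 52;  s_12 = 37;  s_13 = 10;  s_14 = 95;  s_15 = 58
  s_16 = 2;  s_17 = 18;  s_18 = 51;  s_19 = 65;  s_20 = 54;  s_21 = 34
  s_22 = 71;  s_23 = 21;  s_24 = 53;  s_25 = 51;  s_26 = 7;  s_27 = 49
  s_28 = 37;  s_29 = 75;  s_30 = 25;  s_31 = 21;  s_32 = 27;  s_33 = 81
  s_34 = 6;  s_35 = 17;  s_36 = 28;  s_37 = 38;  s_38 = 52;  s_39 = 30
  s_40 = 33;  s_41 = 75;  s_42 = 24;  s_43 = 85;  s_44 = 42;  s_45 = 84
  s_46 = 88;  s_47 = 75;  s_48 = 28;  s_49 = 70;  s_50 = 33;  s_51 = 24
  s_52 = 22;  s_53 = 66;  s_54 = 15;  s_55 = 37;  s_56 = 0;  s_57 = 96
  s_58 = 42;  s_59 = 93;  s_60 = 10;  s_61 = 4;  s_62 = 39;  s_63 = 92
  s_64 = 12;  s_65 = 31;  s_66 = 21;  s_67 = 60;  s_68 = 78;  s_69 = 70
  s_70 = 88;  s_71 = 72;  s_72 = 30;  s_73 = 94;  s_74 = 40;  s_75 = 72
  s_76 = 6;  s_77 = 84;  s_78 = 38;  s_79 = 76;  s_80 = 52;  s_81 = 3
  s_82 = 89;  s_83 = 81;  s_84 = 63;  s_85 = 63;  s_86 = 61;  s_87 = 1
  s_88 = 81;  s_89 = 72;  s_90 = 27;  s_91 = 61;  s_92 = 79;  s_93 = 30
  s_94 = 27;  s_95 = 95;  s_96 = 79;  s_97 = 5;  s_98 = 9;  s_99 = 84
  s_100 = 83;  s_101 = 6;  s_102 = 16;  s_103 = 0;  s_104 = 4;  s_105 = 74
  s_106 = 14;  s_107 = 92;  s_108 = 53;  s_109 = 66;  s_110 = 62;  s_111 = 43
  s_112 = 20;  s_113 = 14;  s_114 = 23;  s_115 = 31;  s_116 = 52;  s_117 = 90
  s_118 = 47;  s_119 = 73;  s_120 = 21;  s_121 = 67;  s_122 = 2;  s_123 = 90
  s_124 = 16;  s_125 = 76;  s_126 = 16;  s_127 = 2;  s_128 = 14;  s_129 = 53
  s_130 = 25;  s_131 = 0;  s_132 = 59;  s_133 = 24;  s_134 = 67;  s_135 = 84
  s_136 = 88;  s_137 = 91;  s_138 = 24;  s_139 = 77;  s_140 = 4;  s_141 = 53
  s_142 = 81;  s_143 = 33;  s_144 = 26;  s_145 = 33;  s_146 = 28;  s_147 = 43
  s_148 = 42;  s_149 = 6;  s_150 = 11;  s_151 = 48;  s_152 = 30;  s_153 = 39
  s_154 = 23;  s_155 = 7;  s_156 = 96;  s_157 = 19;  s_158 = 43;  s_159 = 55
  s_160 = 4;  s_161 = 60;  s_162 = 90;  s_163 = 58;  s_164 = 34;  s_165 = 56
  s_166 = 92;  s_167 = 1;  s_168 = 6;  s_169 = 64;  s_170 = 55;  s_171 = 37
  s_172 = 2;  s_173 = 34;  s_174 = 45;  s_175 = 13;  s_176 = 16;  s_177 = 9
  s_178 = 87;  s_179 = 20;  s_180 = 41;  s_181 = 86;  s_182 = 60;  s_183 = 9
  s_184 = 71;  s_185 = 69;  s_186 = 42;  s_187 = 61;  s_188 = 23;  s_189 = 55
  s_190 = 4;  s_191 = 46;  s_192 = 76;  s_193 = 88;  s_194 = 41;  s_195 = 49
  s_196 = 22;  s_197 = 49;  s_198 = 81;  s_199 = 69;  s_200 = 81;  s_201 = 90
  s_202 = 3;  s_203 = 56;  s_204 = 33;  s_205 = 86;  s_206 = 70;  s_207 = 71
  s_208 = 52;  s_209 = 55;  s_210 = 32;  s_211 = 29;  s_212 = 38;  s_213 = 73
  s_214 = 46;  s_215 = 4;  s_216 = 9;  s_217 = 93;  s_218 = 83;  s_219 = 1
  s_220 = 62;  s_221 = 48;  s_222 = 54;  s_223 = 51;  s_224 = 58;  s_225 = 92
  s_226 = 67;  s_227 = 83;  s_228 = 20;  s_229 = 64;  s_230 = 34;  s_231 = 77
  s_232 = 47;  s_233 = 21;  s_234 = 3;  s_235 = 85;  s_236 = 4;  s_237 = 49
  s_238 = 62;  s_239 = 66;  s_240 = 71;  s_241 = 12;  s_242 = 27;  s_243 = 73
  s_244 = 88;  s_245 = 64;  s_246 = 21;  s_247 = 18;  s_248 = 28;  s_249 = 93
  s_250 = 38;  s_251 = 27;  s_252 = 38;  s_253 = 73;  s_254 = 86;  s_255 = 14
  s_256 = 6;  s_257 = 90;  s_258 = 86;  s_259 = 24;  s_260 = 20;  s_261 = 55
  s_262 = 70;  s_263 = 91;  s_264 = 8;  s_265 = 77;  s_266 = 43;  s_267 = 22
  s_268 = 58;  s_269 = 65;  s_270 = 43;  s_271 = 85;  s_272 = 68;  s_273 = 26
  s_274 = 69;  s_275 = 23;  s_276 = 40;  s_277 = 7;  s_278 = 49;  s_279 = 69
  s_280 = 22;  s_281 = 73;  s_282 = 37;  s_283 = 11;  s_284 = 79;  s_285 = 55
  s_286 = 73;  s_287 = 10;  s_288 = 16;  s_289 = 15;  s_290 = 88;  s_291 = 42
  s_292 = 38
s_293 = 79·38 + 2·42 + 49·88 + 23·15 = 80
s_294 = 79·80 + 2·38 + 49·42 + 23·88 = 2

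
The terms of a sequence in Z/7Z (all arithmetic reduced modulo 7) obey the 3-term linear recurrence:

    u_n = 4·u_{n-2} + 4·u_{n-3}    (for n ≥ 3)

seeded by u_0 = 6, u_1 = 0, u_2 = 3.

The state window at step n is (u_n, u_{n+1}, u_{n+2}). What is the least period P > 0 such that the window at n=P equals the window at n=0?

24

n=0: window = (6, 0, 3)
n=1: window = (0, 3, 3)
n=2: window = (3, 3, 5)
n=3: window = (3, 5, 3)
n=4: window = (5, 3, 4)
n=5: window = (3, 4, 4)
n=6: window = (4, 4, 0)
n=7: window = (4, 0, 4)
n=8: window = (0, 4, 2)
n=9: window = (4, 2, 2)
n=10: window = (2, 2, 3)
n=11: window = (2, 3, 2)
n=12: window = (3, 2, 6)
n=13: window = (2, 6, 6)
n=14: window = (6, 6, 4)
n=15: window = (6, 4, 6)
n=16: window = (4, 6, 5)
n=17: window = (6, 5, 5)
n=18: window = (5, 5, 2)
n=19: window = (5, 2, 5)
n=20: window = (2, 5, 0)
n=21: window = (5, 0, 0)
n=22: window = (0, 0, 6)
n=23: window = (0, 6, 0)
n=24: window = (6, 0, 3)
window at n=24 equals window at n=0 → period = 24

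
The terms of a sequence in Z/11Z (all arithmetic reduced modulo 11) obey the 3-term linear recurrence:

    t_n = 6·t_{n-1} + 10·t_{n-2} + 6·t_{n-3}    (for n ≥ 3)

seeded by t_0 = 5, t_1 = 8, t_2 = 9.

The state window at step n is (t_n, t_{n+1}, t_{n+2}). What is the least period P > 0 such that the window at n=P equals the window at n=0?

n=0: window = (5, 8, 9)
n=1: window = (8, 9, 10)
n=2: window = (9, 10, 0)
n=3: window = (10, 0, 0)
n=4: window = (0, 0, 5)
n=5: window = (0, 5, 8)
n=6: window = (5, 8, 10)
n=7: window = (8, 10, 5)
n=8: window = (10, 5, 2)
n=9: window = (5, 2, 1)
n=10: window = (2, 1, 1)
n=11: window = (1, 1, 6)
n=12: window = (1, 6, 8)
n=13: window = (6, 8, 4)
n=14: window = (8, 4, 8)
n=15: window = (4, 8, 4)
n=16: window = (8, 4, 7)
n=17: window = (4, 7, 9)
n=18: window = (7, 9, 5)
n=19: window = (9, 5, 8)
n=20: window = (5, 8, 9)
window at n=20 equals window at n=0 → period = 20

20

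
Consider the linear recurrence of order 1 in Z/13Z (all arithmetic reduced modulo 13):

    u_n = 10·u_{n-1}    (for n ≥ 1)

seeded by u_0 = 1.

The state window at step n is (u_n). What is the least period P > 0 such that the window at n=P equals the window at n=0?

n=0: window = (1)
n=1: window = (10)
n=2: window = (9)
n=3: window = (12)
n=4: window = (3)
n=5: window = (4)
n=6: window = (1)
window at n=6 equals window at n=0 → period = 6

6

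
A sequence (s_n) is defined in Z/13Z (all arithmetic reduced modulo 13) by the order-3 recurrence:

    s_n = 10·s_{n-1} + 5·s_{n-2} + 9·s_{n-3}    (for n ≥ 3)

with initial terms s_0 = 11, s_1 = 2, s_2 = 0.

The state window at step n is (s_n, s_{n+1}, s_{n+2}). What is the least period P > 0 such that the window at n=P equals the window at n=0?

549

n=0: window = (11, 2, 0)
n=1: window = (2, 0, 5)
n=2: window = (0, 5, 3)
n=3: window = (5, 3, 3)
n=4: window = (3, 3, 12)
n=5: window = (3, 12, 6)
n=6: window = (12, 6, 4)
n=7: window = (6, 4, 9)
n=8: window = (4, 9, 8)
n=9: window = (9, 8, 5)
n=10: window = (8, 5, 2)
n=11: window = (5, 2, 0)
n=12: window = (2, 0, 3)
n=13: window = (0, 3, 9)
n=14: window = (3, 9, 1)
n=15: window = (9, 1, 4)
n=16: window = (1, 4, 9)
n=17: window = (4, 9, 2)
n=18: window = (9, 2, 10)
n=19: window = (2, 10, 9)
n=20: window = (10, 9, 2)
n=21: window = (9, 2, 12)
n=22: window = (2, 12, 3)
n=23: window = (12, 3, 4)
n=24: window = (3, 4, 7)
n=25: window = (4, 7, 0)
n=26: window = (7, 0, 6)
n=27: window = (0, 6, 6)
n=28: window = (6, 6, 12)
n=29: window = (6, 12, 9)
n=30: window = (12, 9, 9)
n=31: window = (9, 9, 9)
n=32: window = (9, 9, 8)
n=33: window = (9, 8, 11)
n=34: window = (8, 11, 10)
n=35: window = (11, 10, 6)
n=36: window = (10, 6, 1)
n=37: window = (6, 1, 0)
n=38: window = (1, 0, 7)
n=39: window = (0, 7, 1)
n=40: window = (7, 1, 6)
…
n=547: window = (9, 9, 11)
n=548: window = (9, 11, 2)
n=549: window = (11, 2, 0)
window at n=549 equals window at n=0 → period = 549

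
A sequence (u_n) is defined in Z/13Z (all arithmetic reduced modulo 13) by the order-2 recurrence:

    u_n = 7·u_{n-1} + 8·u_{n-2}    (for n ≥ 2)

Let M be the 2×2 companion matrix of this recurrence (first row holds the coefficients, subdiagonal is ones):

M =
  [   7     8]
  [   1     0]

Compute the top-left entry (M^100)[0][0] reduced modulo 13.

1

(M^100)[0][0] is the top entry after applying M 100 times to the unit state (1, 0). Equivalently it is h_{101} for the auxiliary sequence (h_n) obeying the same recurrence with h_1 = 1 and h_i = 0 for 0 ≤ i < 1:
h_2 = 7·1 + 8·0 = 7
h_3 = 7·7 + 8·1 = 5
h_4 = 7·5 + 8·7 = 0
h_5 = 7·0 + 8·5 = 1
(h_4, h_5) = (0, 1) = (h_0, h_1), so the sequence has period 4.
101 ≡ 1 (mod 4), hence h_101 = h_1 = 1.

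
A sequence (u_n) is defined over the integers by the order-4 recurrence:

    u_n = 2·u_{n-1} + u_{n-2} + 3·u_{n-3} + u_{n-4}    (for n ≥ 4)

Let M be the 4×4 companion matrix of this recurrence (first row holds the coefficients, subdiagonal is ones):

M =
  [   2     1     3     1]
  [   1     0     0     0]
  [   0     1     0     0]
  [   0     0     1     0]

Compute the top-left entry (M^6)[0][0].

(M^6)[0][0] is the top entry after applying M 6 times to the unit state (1, 0, 0, 0). Equivalently it is h_{9} for the auxiliary sequence (h_n) obeying the same recurrence with h_3 = 1 and h_i = 0 for 0 ≤ i < 3:
h_4 = 2·1 + 1·0 + 3·0 + 1·0 = 2
h_5 = 2·2 + 1·1 + 3·0 + 1·0 = 5
h_6 = 2·5 + 1·2 + 3·1 + 1·0 = 15
h_7 = 2·15 + 1·5 + 3·2 + 1·1 = 42
h_8 = 2·42 + 1·15 + 3·5 + 1·2 = 116
h_9 = 2·116 + 1·42 + 3·15 + 1·5 = 324

324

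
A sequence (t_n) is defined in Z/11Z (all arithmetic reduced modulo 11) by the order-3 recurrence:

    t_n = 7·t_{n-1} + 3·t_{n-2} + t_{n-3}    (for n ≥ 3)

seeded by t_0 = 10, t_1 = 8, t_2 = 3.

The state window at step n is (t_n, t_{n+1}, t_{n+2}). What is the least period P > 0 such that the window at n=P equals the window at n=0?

10

n=0: window = (10, 8, 3)
n=1: window = (8, 3, 0)
n=2: window = (3, 0, 6)
n=3: window = (0, 6, 1)
n=4: window = (6, 1, 3)
n=5: window = (1, 3, 8)
n=6: window = (3, 8, 0)
n=7: window = (8, 0, 5)
n=8: window = (0, 5, 10)
n=9: window = (5, 10, 8)
n=10: window = (10, 8, 3)
window at n=10 equals window at n=0 → period = 10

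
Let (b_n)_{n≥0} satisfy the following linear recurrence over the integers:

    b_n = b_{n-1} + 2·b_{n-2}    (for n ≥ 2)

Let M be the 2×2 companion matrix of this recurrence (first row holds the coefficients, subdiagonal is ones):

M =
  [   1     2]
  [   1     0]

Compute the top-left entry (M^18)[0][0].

174763

(M^18)[0][0] is the top entry after applying M 18 times to the unit state (1, 0). Equivalently it is h_{19} for the auxiliary sequence (h_n) obeying the same recurrence with h_1 = 1 and h_i = 0 for 0 ≤ i < 1:
h_2 = 1·1 + 2·0 = 1
h_3 = 1·1 + 2·1 = 3
h_4 = 1·3 + 2·1 = 5
h_5 = 1·5 + 2·3 = 11
h_6 = 1·11 + 2·5 = 21
h_7 = 1·21 + 2·11 = 43
h_8 = 1·43 + 2·21 = 85
h_9 = 1·85 + 2·43 = 171
h_10 = 1·171 + 2·85 = 341
h_11 = 1·341 + 2·171 = 683
h_12 = 1·683 + 2·341 = 1365
h_13 = 1·1365 + 2·683 = 2731
h_14 = 1·2731 + 2·1365 = 5461
h_15 = 1·5461 + 2·2731 = 10923
h_16 = 1·10923 + 2·5461 = 21845
h_17 = 1·21845 + 2·10923 = 43691
h_18 = 1·43691 + 2·21845 = 87381
h_19 = 1·87381 + 2·43691 = 174763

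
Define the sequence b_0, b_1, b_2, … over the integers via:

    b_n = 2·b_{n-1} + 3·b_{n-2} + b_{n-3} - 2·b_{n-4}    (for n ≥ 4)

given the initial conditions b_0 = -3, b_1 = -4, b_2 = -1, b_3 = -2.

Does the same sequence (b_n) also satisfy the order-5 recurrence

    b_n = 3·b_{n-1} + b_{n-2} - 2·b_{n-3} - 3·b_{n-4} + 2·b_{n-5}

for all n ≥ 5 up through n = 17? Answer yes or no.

Terms b_0..b_17: -3, -4, -1, -2, -5, -9, -33, -94, -286, -869, -2624, -7953, -24075, -72895, -220720, -668294, -2023493, -6126798
n=5: candidate gives -9, actual b_5 = -9 ✓
n=6: candidate gives -33, actual b_6 = -33 ✓
n=7: candidate gives -94, actual b_7 = -94 ✓
n=8: candidate gives -286, actual b_8 = -286 ✓
n=9: candidate gives -869, actual b_9 = -869 ✓
n=10: candidate gives -2624, actual b_10 = -2624 ✓
n=11: candidate gives -7953, actual b_11 = -7953 ✓
n=12: candidate gives -24075, actual b_12 = -24075 ✓
n=13: candidate gives -72895, actual b_13 = -72895 ✓
n=14: candidate gives -220720, actual b_14 = -220720 ✓
n=15: candidate gives -668294, actual b_15 = -668294 ✓
n=16: candidate gives -2023493, actual b_16 = -2023493 ✓
n=17: candidate gives -6126798, actual b_17 = -6126798 ✓

yes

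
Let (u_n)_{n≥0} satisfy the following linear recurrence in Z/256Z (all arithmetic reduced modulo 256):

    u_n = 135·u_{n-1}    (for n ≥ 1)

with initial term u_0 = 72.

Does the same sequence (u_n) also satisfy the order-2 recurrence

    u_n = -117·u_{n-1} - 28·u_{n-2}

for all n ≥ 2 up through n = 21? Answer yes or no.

Terms u_0..u_21: 72, 248, 200, 120, 72, 248, 200, 120, 72, 248, 200, 120, 72, 248, 200, 120, 72, 248, 200, 120, 72, 248
n=2: candidate gives 200, actual u_2 = 200 ✓
n=3: candidate gives 120, actual u_3 = 120 ✓
n=4: candidate gives 72, actual u_4 = 72 ✓
n=5: candidate gives 248, actual u_5 = 248 ✓
n=6: candidate gives 200, actual u_6 = 200 ✓
n=7: candidate gives 120, actual u_7 = 120 ✓
n=8: candidate gives 72, actual u_8 = 72 ✓
n=9: candidate gives 248, actual u_9 = 248 ✓
n=10: candidate gives 200, actual u_10 = 200 ✓
n=11: candidate gives 120, actual u_11 = 120 ✓
n=12: candidate gives 72, actual u_12 = 72 ✓
n=13: candidate gives 248, actual u_13 = 248 ✓
n=14: candidate gives 200, actual u_14 = 200 ✓
n=15: candidate gives 120, actual u_15 = 120 ✓
n=16: candidate gives 72, actual u_16 = 72 ✓
n=17: candidate gives 248, actual u_17 = 248 ✓
n=18: candidate gives 200, actual u_18 = 200 ✓
n=19: candidate gives 120, actual u_19 = 120 ✓
n=20: candidate gives 72, actual u_20 = 72 ✓
n=21: candidate gives 248, actual u_21 = 248 ✓

yes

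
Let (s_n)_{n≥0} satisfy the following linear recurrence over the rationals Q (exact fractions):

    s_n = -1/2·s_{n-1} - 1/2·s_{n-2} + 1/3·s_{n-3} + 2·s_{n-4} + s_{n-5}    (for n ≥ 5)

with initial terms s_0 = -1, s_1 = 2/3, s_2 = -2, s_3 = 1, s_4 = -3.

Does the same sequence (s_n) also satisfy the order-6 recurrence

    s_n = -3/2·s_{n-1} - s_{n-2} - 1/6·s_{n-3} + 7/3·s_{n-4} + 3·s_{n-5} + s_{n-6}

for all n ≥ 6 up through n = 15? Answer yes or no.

yes

Terms s_0..s_15: -1, 2/3, -2, 1, -3, 2/3, -11/6, -5/12, -263/72, -35/144, -343/288, -5473/1728, -6479/1152, -323/2304, -33119/41472, -740755/82944
n=6: candidate gives -11/6, actual s_6 = -11/6 ✓
n=7: candidate gives -5/12, actual s_7 = -5/12 ✓
n=8: candidate gives -263/72, actual s_8 = -263/72 ✓
n=9: candidate gives -35/144, actual s_9 = -35/144 ✓
n=10: candidate gives -343/288, actual s_10 = -343/288 ✓
n=11: candidate gives -5473/1728, actual s_11 = -5473/1728 ✓
n=12: candidate gives -6479/1152, actual s_12 = -6479/1152 ✓
n=13: candidate gives -323/2304, actual s_13 = -323/2304 ✓
n=14: candidate gives -33119/41472, actual s_14 = -33119/41472 ✓
n=15: candidate gives -740755/82944, actual s_15 = -740755/82944 ✓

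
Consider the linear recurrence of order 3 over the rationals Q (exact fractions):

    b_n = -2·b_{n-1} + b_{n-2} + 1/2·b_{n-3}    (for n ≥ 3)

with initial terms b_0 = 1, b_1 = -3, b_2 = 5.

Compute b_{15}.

-10377337/32

b_3 = -2·5 + 1·-3 + 1/2·1 = -25/2
b_4 = -2·-25/2 + 1·5 + 1/2·-3 = 57/2
b_5 = -2·57/2 + 1·-25/2 + 1/2·5 = -67
b_6 = -2·-67 + 1·57/2 + 1/2·-25/2 = 625/4
b_7 = -2·625/4 + 1·-67 + 1/2·57/2 = -1461/4
b_8 = -2·-1461/4 + 1·625/4 + 1/2·-67 = 3413/4
b_9 = -2·3413/4 + 1·-1461/4 + 1/2·625/4 = -15949/8
b_10 = -2·-15949/8 + 1·3413/4 + 1/2·-1461/4 = 37263/8
b_11 = -2·37263/8 + 1·-15949/8 + 1/2·3413/4 = -43531/4
b_12 = -2·-43531/4 + 1·37263/8 + 1/2·-15949/8 = 406825/16
b_13 = -2·406825/16 + 1·-43531/4 + 1/2·37263/8 = -950511/16
b_14 = -2·-950511/16 + 1·406825/16 + 1/2·-43531/4 = 2220785/16
b_15 = -2·2220785/16 + 1·-950511/16 + 1/2·406825/16 = -10377337/32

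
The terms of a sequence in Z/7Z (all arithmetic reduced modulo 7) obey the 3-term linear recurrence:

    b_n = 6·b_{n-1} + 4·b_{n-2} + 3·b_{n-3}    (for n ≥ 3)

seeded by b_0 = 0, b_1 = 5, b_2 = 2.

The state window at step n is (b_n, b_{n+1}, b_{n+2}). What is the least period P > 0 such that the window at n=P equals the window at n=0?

24

n=0: window = (0, 5, 2)
n=1: window = (5, 2, 4)
n=2: window = (2, 4, 5)
n=3: window = (4, 5, 3)
n=4: window = (5, 3, 1)
n=5: window = (3, 1, 5)
n=6: window = (1, 5, 1)
n=7: window = (5, 1, 1)
n=8: window = (1, 1, 4)
n=9: window = (1, 4, 3)
n=10: window = (4, 3, 2)
n=11: window = (3, 2, 1)
n=12: window = (2, 1, 2)
n=13: window = (1, 2, 1)
n=14: window = (2, 1, 3)
n=15: window = (1, 3, 0)
n=16: window = (3, 0, 1)
n=17: window = (0, 1, 1)
n=18: window = (1, 1, 3)
n=19: window = (1, 3, 4)
n=20: window = (3, 4, 4)
n=21: window = (4, 4, 0)
n=22: window = (4, 0, 0)
n=23: window = (0, 0, 5)
n=24: window = (0, 5, 2)
window at n=24 equals window at n=0 → period = 24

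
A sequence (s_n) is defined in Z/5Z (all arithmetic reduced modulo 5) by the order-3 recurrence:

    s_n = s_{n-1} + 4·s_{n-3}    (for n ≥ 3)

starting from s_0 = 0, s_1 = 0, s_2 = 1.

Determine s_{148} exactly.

1

s_3 = 1·1 + 0·0 + 4·0 = 1
s_4 = 1·1 + 0·1 + 4·0 = 1
s_5 = 1·1 + 0·1 + 4·1 = 0
s_6 = 1·0 + 0·1 + 4·1 = 4
s_7 = 1·4 + 0·0 + 4·1 = 3
s_8 = 1·3 + 0·4 + 4·0 = 3
s_9 = 1·3 + 0·3 + 4·4 = 4
s_10 = 1·4 + 0·3 + 4·3 = 1
s_11 = 1·1 + 0·4 + 4·3 = 3
s_12 = 1·3 + 0·1 + 4·4 = 4
s_13 = 1·4 + 0·3 + 4·1 = 3
s_14 = 1·3 + 0·4 + 4·3 = 0
s_15 = 1·0 + 0·3 + 4·4 = 1
s_16 = 1·1 + 0·0 + 4·3 = 3
s_17 = 1·3 + 0·1 + 4·0 = 3
s_18 = 1·3 + 0·3 + 4·1 = 2
s_19 = 1·2 + 0·3 + 4·3 = 4
s_20 = 1·4 + 0·2 + 4·3 = 1
s_21 = 1·1 + 0·4 + 4·2 = 4
s_22 = 1·4 + 0·1 + 4·4 = 0
s_23 = 1·0 + 0·4 + 4·1 = 4
s_24 = 1·4 + 0·0 + 4·4 = 0
s_25 = 1·0 + 0·4 + 4·0 = 0
s_26 = 1·0 + 0·0 + 4·4 = 1
(s_24, s_25, s_26) = (0, 0, 1) = (s_0, s_1, s_2), so the sequence has period 24.
148 ≡ 4 (mod 24), hence s_148 = s_4 = 1.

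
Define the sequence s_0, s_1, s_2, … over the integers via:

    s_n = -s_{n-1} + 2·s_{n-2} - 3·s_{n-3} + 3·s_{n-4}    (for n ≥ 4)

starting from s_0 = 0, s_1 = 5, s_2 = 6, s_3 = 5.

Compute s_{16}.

s_4 = -1·5 + 2·6 + -3·5 + 3·0 = -8
s_5 = -1·-8 + 2·5 + -3·6 + 3·5 = 15
s_6 = -1·15 + 2·-8 + -3·5 + 3·6 = -28
s_7 = -1·-28 + 2·15 + -3·-8 + 3·5 = 97
s_8 = -1·97 + 2·-28 + -3·15 + 3·-8 = -222
s_9 = -1·-222 + 2·97 + -3·-28 + 3·15 = 545
s_10 = -1·545 + 2·-222 + -3·97 + 3·-28 = -1364
s_11 = -1·-1364 + 2·545 + -3·-222 + 3·97 = 3411
s_12 = -1·3411 + 2·-1364 + -3·545 + 3·-222 = -8440
s_13 = -1·-8440 + 2·3411 + -3·-1364 + 3·545 = 20989
s_14 = -1·20989 + 2·-8440 + -3·3411 + 3·-1364 = -52194
s_15 = -1·-52194 + 2·20989 + -3·-8440 + 3·3411 = 129725
s_16 = -1·129725 + 2·-52194 + -3·20989 + 3·-8440 = -322400

-322400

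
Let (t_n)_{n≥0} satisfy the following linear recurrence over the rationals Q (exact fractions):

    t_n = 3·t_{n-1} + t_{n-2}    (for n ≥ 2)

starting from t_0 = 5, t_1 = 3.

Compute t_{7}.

5367

t_2 = 3·3 + 1·5 = 14
t_3 = 3·14 + 1·3 = 45
t_4 = 3·45 + 1·14 = 149
t_5 = 3·149 + 1·45 = 492
t_6 = 3·492 + 1·149 = 1625
t_7 = 3·1625 + 1·492 = 5367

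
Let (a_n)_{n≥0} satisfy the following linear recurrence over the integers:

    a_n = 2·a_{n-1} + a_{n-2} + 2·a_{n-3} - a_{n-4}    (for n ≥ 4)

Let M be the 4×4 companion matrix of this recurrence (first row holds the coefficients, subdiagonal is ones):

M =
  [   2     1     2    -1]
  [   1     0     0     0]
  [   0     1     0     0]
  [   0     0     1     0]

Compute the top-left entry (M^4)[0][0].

36

(M^4)[0][0] is the top entry after applying M 4 times to the unit state (1, 0, 0, 0). Equivalently it is h_{7} for the auxiliary sequence (h_n) obeying the same recurrence with h_3 = 1 and h_i = 0 for 0 ≤ i < 3:
h_4 = 2·1 + 1·0 + 2·0 + -1·0 = 2
h_5 = 2·2 + 1·1 + 2·0 + -1·0 = 5
h_6 = 2·5 + 1·2 + 2·1 + -1·0 = 14
h_7 = 2·14 + 1·5 + 2·2 + -1·1 = 36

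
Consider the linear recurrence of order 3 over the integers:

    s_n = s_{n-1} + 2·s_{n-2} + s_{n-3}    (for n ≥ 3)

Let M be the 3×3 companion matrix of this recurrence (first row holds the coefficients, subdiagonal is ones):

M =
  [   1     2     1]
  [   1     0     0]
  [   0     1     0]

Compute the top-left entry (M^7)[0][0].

(M^7)[0][0] is the top entry after applying M 7 times to the unit state (1, 0, 0). Equivalently it is h_{9} for the auxiliary sequence (h_n) obeying the same recurrence with h_2 = 1 and h_i = 0 for 0 ≤ i < 2:
h_3 = 1·1 + 2·0 + 1·0 = 1
h_4 = 1·1 + 2·1 + 1·0 = 3
h_5 = 1·3 + 2·1 + 1·1 = 6
h_6 = 1·6 + 2·3 + 1·1 = 13
h_7 = 1·13 + 2·6 + 1·3 = 28
h_8 = 1·28 + 2·13 + 1·6 = 60
h_9 = 1·60 + 2·28 + 1·13 = 129

129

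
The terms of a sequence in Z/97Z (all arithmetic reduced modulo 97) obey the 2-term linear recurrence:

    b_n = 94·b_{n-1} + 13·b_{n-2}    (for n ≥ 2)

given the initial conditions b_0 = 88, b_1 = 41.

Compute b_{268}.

31

b_2 = 94·41 + 13·88 = 51
b_3 = 94·51 + 13·41 = 89
b_4 = 94·89 + 13·51 = 8
b_5 = 94·8 + 13·89 = 66
b_6 = 94·66 + 13·8 = 3
b_7 = 94·3 + 13·66 = 73
b_8 = 94·73 + 13·3 = 14
b_9 = 94·14 + 13·73 = 34
b_10 = 94·34 + 13·14 = 80
b_11 = 94·80 + 13·34 = 8
b_12 = 94·8 + 13·80 = 46
b_13 = 94·46 + 13·8 = 63
b_14 = 94·63 + 13·46 = 21
b_15 = 94·21 + 13·63 = 77
b_16 = 94·77 + 13·21 = 42
b_17 = 94·42 + 13·77 = 2
b_18 = 94·2 + 13·42 = 55
b_19 = 94·55 + 13·2 = 55
b_20 = 94·55 + 13·55 = 65
b_21 = 94·65 + 13·55 = 35
b_22 = 94·35 + 13·65 = 61
b_23 = 94·61 + 13·35 = 78
b_24 = 94·78 + 13·61 = 74
b_25 = 94·74 + 13·78 = 16
b_26 = 94·16 + 13·74 = 41
b_27 = 94·41 + 13·16 = 85
b_28 = 94·85 + 13·41 = 84
b_29 = 94·84 + 13·85 = 77
b_30 = 94·77 + 13·84 = 85
b_31 = 94·85 + 13·77 = 67
b_32 = 94·67 + 13·85 = 31
b_33 = 94·31 + 13·67 = 2
b_34 = 94·2 + 13·31 = 9
b_35 = 94·9 + 13·2 = 96
b_36 = 94·96 + 13·9 = 23
b_37 = 94·23 + 13·96 = 15
b_38 = 94·15 + 13·23 = 60
b_39 = 94·60 + 13·15 = 15
b_40 = 94·15 + 13·60 = 56
b_41 = 94·56 + 13·15 = 27
b_42 = 94·27 + 13·56 = 65
b_43 = 94·65 + 13·27 = 59
b_44 = 94·59 + 13·65 = 86
b_45 = 94·86 + 13·59 = 24
b_46 = 94·24 + 13·86 = 76
b_47 = 94·76 + 13·24 = 84
b_48 = 94·84 + 13·76 = 57
b_49 = 94·57 + 13·84 = 48
b_50 = 94·48 + 13·57 = 15
b_51 = 94·15 + 13·48 = 94
b_52 = 94·94 + 13·15 = 10
b_53 = 94·10 + 13·94 = 28
b_54 = 94·28 + 13·10 = 46
b_55 = 94·46 + 13·28 = 32
b_56 = 94·32 + 13·46 = 17
b_57 = 94·17 + 13·32 = 74
b_58 = 94·74 + 13·17 = 96
b_59 = 94·96 + 13·74 = 92
b_60 = 94·92 + 13·96 = 2
b_61 = 94·2 + 13·92 = 26
b_62 = 94·26 + 13·2 = 45
b_63 = 94·45 + 13·26 = 9
b_64 = 94·9 + 13·45 = 73
b_65 = 94·73 + 13·9 = 92
b_66 = 94·92 + 13·73 = 91
b_67 = 94·91 + 13·92 = 50
b_68 = 94·50 + 13·91 = 63
b_69 = 94·63 + 13·50 = 73
b_70 = 94·73 + 13·63 = 18
b_71 = 94·18 + 13·73 = 22
b_72 = 94·22 + 13·18 = 71
b_73 = 94·71 + 13·22 = 73
b_74 = 94·73 + 13·71 = 25
b_75 = 94·25 + 13·73 = 1
b_76 = 94·1 + 13·25 = 31
b_77 = 94·31 + 13·1 = 17
b_78 = 94·17 + 13·31 = 61
b_79 = 94·61 + 13·17 = 38
b_80 = 94·38 + 13·61 = 0
b_81 = 94·0 + 13·38 = 9
b_82 = 94·9 + 13·0 = 70
b_83 = 94·70 + 13·9 = 4
b_84 = 94·4 + 13·70 = 25
b_85 = 94·25 + 13·4 = 74
b_86 = 94·74 + 13·25 = 6
b_87 = 94·6 + 13·74 = 71
b_88 = 94·71 + 13·6 = 59
b_89 = 94·59 + 13·71 = 67
b_90 = 94·67 + 13·59 = 81
b_91 = 94·81 + 13·67 = 46
b_92 = 94·46 + 13·81 = 42
b_93 = 94·42 + 13·46 = 84
b_94 = 94·84 + 13·42 = 3
b_95 = 94·3 + 13·84 = 16
b_96 = 94·16 + 13·3 = 88
b_97 = 94·88 + 13·16 = 41
(b_96, b_97) = (88, 41) = (b_0, b_1), so the sequence has period 96.
268 ≡ 76 (mod 96), hence b_268 = b_76 = 31.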